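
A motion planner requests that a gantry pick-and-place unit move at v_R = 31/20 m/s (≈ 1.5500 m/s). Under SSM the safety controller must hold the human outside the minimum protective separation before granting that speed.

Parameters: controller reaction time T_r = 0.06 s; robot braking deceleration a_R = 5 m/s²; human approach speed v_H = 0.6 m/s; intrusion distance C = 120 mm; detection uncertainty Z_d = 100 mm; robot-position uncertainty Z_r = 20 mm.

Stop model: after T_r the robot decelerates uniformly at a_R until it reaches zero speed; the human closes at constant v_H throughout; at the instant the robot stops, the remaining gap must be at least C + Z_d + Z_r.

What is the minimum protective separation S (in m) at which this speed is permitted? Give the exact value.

braking lasts T_s = (31/20)/5 = 0.3100 s
reaction-phase robot travel = 1.5500·0.0600 = 0.0930 m
robot covers 1.5500·0.3100 − ½·5.0000·0.3100² = 0.2402 m while stopping
human over T_r+T_s: 0.6000·(0.0600+0.3100) = 0.2220 m
margins: 0.1200+0.1000+0.0200 = 0.2400 m
S_min ≈ 0.0930+0.2402+0.2220+0.2400  ⇒  S_min = 3181/4000 m

S_min = 3181/4000 m = 0.7953 m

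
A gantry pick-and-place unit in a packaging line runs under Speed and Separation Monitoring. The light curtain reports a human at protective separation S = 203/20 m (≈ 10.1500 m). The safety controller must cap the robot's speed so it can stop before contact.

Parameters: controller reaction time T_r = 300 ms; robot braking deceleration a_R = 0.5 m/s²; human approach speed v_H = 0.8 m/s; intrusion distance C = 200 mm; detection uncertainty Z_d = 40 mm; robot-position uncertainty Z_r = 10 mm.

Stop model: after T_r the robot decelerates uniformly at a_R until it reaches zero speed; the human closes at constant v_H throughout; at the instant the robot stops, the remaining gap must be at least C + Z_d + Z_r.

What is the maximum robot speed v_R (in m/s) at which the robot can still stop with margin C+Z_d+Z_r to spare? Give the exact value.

at the boundary: (1)·v² + (19/10)·v + (-483/50) = 0
  disc = (19/10)² − 4·(1)·(-483/50) = 169/4 ; √disc = 13/2
  v_R = (−(19/10) + 13/2) / (2·(1)) = 23/10 m/s
check:
braking lasts T_s = (23/10)/(1/2) = 4.6000 s
robot covers v_R·T_r = 2.3000·0.3000 = 0.6900 m before braking
robot under decel: 2.3000²/(2·0.5000) = 5.2900 m
human over T_r+T_s: 0.8000·(0.3000+4.6000) = 3.9200 m
margins: 0.2000+0.0400+0.0100 = 0.2500 m
sum ≈ 0.6900+5.2900+3.9200+0.2500 ≈ 10.1500 m = S ✓

v_R_max = 23/10 m/s = 2.3000 m/s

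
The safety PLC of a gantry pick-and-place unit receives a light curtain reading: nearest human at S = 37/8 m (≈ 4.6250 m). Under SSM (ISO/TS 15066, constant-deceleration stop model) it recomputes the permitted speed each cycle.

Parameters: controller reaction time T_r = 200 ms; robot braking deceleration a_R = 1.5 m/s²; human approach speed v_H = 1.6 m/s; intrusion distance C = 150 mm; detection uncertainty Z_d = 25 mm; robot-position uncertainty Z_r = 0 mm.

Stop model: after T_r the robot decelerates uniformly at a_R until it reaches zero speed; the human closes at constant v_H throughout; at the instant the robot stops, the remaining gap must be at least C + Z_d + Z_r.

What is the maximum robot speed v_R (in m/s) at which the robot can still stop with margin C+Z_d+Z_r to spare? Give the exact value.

collect terms ⇒ (1/3)·v_R² + (19/15)·v_R + (-413/100) = 0
  disc = (19/15)² − 4·(1/3)·(-413/100) = 64/9 ; √disc = 8/3
  v_R = (−(19/15) + 8/3) / (2·(1/3)) = 21/10 m/s
check:
T_s = v_R/a_R = (21/10)/(3/2) = 1.4000 s
reaction-phase robot travel = 2.1000·0.2000 = 0.4200 m
braking distance = 2.1000²/(2·1.5000) = 1.4700 m
person approaches 1.6000·(0.2000+1.4000) = 2.5600 m
margins: 0.1500+0.0250+0.0000 = 0.1750 m
sum ≈ 0.4200+1.4700+2.5600+0.1750 ≈ 4.6250 m = S ✓

v_R_max = 21/10 m/s = 2.1000 m/s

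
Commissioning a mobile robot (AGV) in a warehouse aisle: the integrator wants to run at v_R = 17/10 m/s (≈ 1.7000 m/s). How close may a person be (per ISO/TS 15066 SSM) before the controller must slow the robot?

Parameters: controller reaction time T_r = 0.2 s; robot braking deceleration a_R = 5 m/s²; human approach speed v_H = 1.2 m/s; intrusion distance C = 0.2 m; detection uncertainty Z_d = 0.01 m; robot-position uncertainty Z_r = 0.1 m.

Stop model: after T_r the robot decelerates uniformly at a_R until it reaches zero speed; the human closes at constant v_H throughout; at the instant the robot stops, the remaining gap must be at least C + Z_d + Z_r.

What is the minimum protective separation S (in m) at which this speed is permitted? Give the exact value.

S_min = 1587/1000 m = 1.5870 m

T_s = v_R/a_R = (17/10)/5 = 0.3400 s
reaction-phase robot travel = 1.7000·0.2000 = 0.3400 m
robot under decel: 1.7000²/(2·5.0000) = 0.2890 m
person approaches 1.2000·(0.2000+0.3400) = 0.6480 m
residual clearance needed = 0.2000+0.0100+0.1000 = 0.3100 m
S_min ≈ 0.3400+0.2890+0.6480+0.3100  ⇒  S_min = 1587/1000 m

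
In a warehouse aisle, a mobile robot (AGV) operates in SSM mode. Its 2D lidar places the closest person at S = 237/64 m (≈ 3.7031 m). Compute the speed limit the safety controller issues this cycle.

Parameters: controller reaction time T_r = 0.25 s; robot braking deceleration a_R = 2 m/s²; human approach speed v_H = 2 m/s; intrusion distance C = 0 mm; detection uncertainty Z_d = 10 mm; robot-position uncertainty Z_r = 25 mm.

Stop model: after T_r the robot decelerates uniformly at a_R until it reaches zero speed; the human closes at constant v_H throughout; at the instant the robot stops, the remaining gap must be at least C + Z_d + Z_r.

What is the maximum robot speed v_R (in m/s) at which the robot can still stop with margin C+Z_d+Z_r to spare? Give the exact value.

quadratic (1/4)·v² + (5/4)·v + (-5069/1600) = 0
  disc = (5/4)² − 4·(1/4)·(-5069/1600) = 7569/1600 ; √disc = 87/40
  v_R = (−(5/4) + 87/40) / (2·(1/4)) = 37/20 m/s
check:
braking lasts T_s = (37/20)/2 = 0.9250 s
robot covers v_R·T_r = 1.8500·0.2500 = 0.4625 m before braking
robot under decel: 1.8500²/(2·2.0000) = 0.8556 m
person approaches 2.0000·(0.2500+0.9250) = 2.3500 m
margins: 0.0000+0.0100+0.0250 = 0.0350 m
sum ≈ 0.4625+0.8556+2.3500+0.0350 ≈ 3.7031 m = S ✓

v_R_max = 37/20 m/s = 1.8500 m/s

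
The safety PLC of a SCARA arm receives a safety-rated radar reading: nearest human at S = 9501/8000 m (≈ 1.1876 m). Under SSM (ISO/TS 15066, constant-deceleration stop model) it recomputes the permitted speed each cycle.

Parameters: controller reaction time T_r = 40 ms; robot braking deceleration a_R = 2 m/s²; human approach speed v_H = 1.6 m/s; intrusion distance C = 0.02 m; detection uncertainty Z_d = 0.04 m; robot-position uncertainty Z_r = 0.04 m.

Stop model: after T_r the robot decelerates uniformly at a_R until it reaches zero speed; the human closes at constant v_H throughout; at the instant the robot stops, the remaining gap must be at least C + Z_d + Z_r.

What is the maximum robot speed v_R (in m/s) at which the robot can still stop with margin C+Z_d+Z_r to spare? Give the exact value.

v_R_max = 19/20 m/s = 0.9500 m/s

quadratic (1/4)·v² + (21/25)·v + (-8189/8000) = 0
  disc = (21/25)² − 4·(1/4)·(-8189/8000) = 69169/40000 ; √disc = 263/200
  v_R = (−(21/25) + 263/200) / (2·(1/4)) = 19/20 m/s
check:
T_s = v_R/a_R = (19/20)/2 = 0.4750 s
robot in T_r: 0.9500·0.0400 = 0.0380 m
robot under decel: 0.9500²/(2·2.0000) = 0.2256 m
human over T_r+T_s: 1.6000·(0.0400+0.4750) = 0.8240 m
C+Z_d+Z_r = 0.0200+0.0400+0.0400 = 0.1000 m
sum ≈ 0.0380+0.2256+0.8240+0.1000 ≈ 1.1876 m = S ✓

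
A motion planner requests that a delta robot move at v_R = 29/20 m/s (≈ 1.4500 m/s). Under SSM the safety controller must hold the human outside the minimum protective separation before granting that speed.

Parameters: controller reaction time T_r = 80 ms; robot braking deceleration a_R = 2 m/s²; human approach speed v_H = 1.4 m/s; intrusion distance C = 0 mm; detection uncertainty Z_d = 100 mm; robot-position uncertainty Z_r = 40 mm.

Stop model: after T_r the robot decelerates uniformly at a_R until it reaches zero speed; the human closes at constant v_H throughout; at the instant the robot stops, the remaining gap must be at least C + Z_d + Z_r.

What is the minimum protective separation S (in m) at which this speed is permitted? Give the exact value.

T_s = v_R/a_R = (29/20)/2 = 0.7250 s
reaction-phase robot travel = 1.4500·0.0800 = 0.1160 m
robot under decel: 1.4500²/(2·2.0000) = 0.5256 m
human closes 1.4000·0.8050 = 1.1270 m
margins: 0.0000+0.1000+0.0400 = 0.1400 m
S_min ≈ 0.1160+0.5256+1.1270+0.1400  ⇒  S_min = 15269/8000 m

S_min = 15269/8000 m = 1.9086 m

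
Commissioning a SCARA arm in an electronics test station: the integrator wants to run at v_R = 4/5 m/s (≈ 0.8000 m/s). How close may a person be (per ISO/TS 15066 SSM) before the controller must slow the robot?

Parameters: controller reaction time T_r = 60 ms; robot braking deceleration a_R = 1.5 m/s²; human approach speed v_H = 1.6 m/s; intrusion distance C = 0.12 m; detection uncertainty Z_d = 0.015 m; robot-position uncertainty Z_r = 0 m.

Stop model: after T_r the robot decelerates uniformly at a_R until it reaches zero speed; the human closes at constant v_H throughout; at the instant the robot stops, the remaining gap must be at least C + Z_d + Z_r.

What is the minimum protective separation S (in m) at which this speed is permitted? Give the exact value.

S_min = 4037/3000 m = 1.3457 m

T_s = v_R/a_R = (4/5)/(3/2) = 0.5333 s
reaction-phase robot travel = 0.8000·0.0600 = 0.0480 m
robot under decel: 0.8000²/(2·1.5000) = 0.2133 m
human closes 1.6000·0.5933 = 0.9493 m
residual clearance needed = 0.1200+0.0150+0.0000 = 0.1350 m
S_min ≈ 0.0480+0.2133+0.9493+0.1350  ⇒  S_min = 4037/3000 m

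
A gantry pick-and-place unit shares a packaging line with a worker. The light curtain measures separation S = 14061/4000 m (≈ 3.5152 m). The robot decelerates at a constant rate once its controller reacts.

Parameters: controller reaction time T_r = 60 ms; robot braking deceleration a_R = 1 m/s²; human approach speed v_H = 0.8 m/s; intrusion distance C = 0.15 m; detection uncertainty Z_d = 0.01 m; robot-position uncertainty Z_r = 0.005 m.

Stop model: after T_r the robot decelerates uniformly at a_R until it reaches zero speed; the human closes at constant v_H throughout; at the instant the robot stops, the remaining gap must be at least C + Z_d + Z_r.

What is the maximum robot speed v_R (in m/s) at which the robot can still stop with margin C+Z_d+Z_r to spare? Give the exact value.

collect terms ⇒ (1/2)·v_R² + (43/50)·v_R + (-13209/4000) = 0
  disc = (43/50)² − 4·(1/2)·(-13209/4000) = 73441/10000 ; √disc = 271/100
  v_R = (−(43/50) + 271/100) / (2·(1/2)) = 37/20 m/s
check:
T_s = v_R/a_R = (37/20)/1 = 1.8500 s
reaction-phase robot travel = 1.8500·0.0600 = 0.1110 m
robot covers 1.8500·1.8500 − ½·1.0000·1.8500² = 1.7112 m while stopping
human over T_r+T_s: 0.8000·(0.0600+1.8500) = 1.5280 m
residual clearance needed = 0.1500+0.0100+0.0050 = 0.1650 m
sum ≈ 0.1110+1.7112+1.5280+0.1650 ≈ 3.5152 m = S ✓

v_R_max = 37/20 m/s = 1.8500 m/s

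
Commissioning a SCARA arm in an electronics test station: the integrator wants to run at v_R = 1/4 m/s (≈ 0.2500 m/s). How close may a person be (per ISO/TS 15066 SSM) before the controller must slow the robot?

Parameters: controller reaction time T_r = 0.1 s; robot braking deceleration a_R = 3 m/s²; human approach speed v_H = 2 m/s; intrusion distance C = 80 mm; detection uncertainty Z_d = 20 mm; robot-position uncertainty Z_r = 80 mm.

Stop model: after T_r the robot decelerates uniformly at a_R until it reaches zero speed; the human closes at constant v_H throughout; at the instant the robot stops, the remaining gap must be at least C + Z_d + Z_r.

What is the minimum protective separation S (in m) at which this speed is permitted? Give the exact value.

S_min = 1397/2400 m = 0.5821 m

stop time T_s = (1/4)/3 = 0.0833 s
robot in T_r: 0.2500·0.1000 = 0.0250 m
braking distance = 0.2500²/(2·3.0000) = 0.0104 m
person approaches 2.0000·(0.1000+0.0833) = 0.3667 m
C+Z_d+Z_r = 0.0800+0.0200+0.0800 = 0.1800 m
S_min ≈ 0.0250+0.0104+0.3667+0.1800  ⇒  S_min = 1397/2400 m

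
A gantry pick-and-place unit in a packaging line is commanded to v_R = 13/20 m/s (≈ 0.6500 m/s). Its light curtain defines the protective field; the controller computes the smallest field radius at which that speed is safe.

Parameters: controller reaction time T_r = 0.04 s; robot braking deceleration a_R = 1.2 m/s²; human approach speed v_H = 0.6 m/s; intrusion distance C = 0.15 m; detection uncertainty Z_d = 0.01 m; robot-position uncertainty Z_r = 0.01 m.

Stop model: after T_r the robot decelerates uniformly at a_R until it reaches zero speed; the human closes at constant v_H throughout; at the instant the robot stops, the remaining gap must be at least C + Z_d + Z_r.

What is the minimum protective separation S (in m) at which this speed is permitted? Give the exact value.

S_min = 3461/4800 m = 0.7210 m

braking lasts T_s = (13/20)/(6/5) = 0.5417 s
reaction-phase robot travel = 0.6500·0.0400 = 0.0260 m
robot covers 0.6500·0.5417 − ½·1.2000·0.5417² = 0.1760 m while stopping
person approaches 0.6000·(0.0400+0.5417) = 0.3490 m
C+Z_d+Z_r = 0.1500+0.0100+0.0100 = 0.1700 m
S_min ≈ 0.0260+0.1760+0.3490+0.1700  ⇒  S_min = 3461/4800 m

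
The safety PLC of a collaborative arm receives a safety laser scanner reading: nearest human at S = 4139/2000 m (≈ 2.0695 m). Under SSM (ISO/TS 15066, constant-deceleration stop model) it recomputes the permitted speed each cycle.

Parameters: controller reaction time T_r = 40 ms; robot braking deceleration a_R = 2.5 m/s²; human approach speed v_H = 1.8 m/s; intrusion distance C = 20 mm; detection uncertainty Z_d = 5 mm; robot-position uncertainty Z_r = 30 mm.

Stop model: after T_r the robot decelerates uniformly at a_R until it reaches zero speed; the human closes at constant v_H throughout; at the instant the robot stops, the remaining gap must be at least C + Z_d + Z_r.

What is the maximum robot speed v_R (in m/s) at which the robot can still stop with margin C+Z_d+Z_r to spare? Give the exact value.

v_R_max = 7/4 m/s = 1.7500 m/s

quadratic (1/5)·v² + (19/25)·v + (-777/400) = 0
  disc = (19/25)² − 4·(1/5)·(-777/400) = 5329/2500 ; √disc = 73/50
  v_R = (−(19/25) + 73/50) / (2·(1/5)) = 7/4 m/s
check:
stop time T_s = (7/4)/(5/2) = 0.7000 s
robot covers v_R·T_r = 1.7500·0.0400 = 0.0700 m before braking
robot covers 1.7500·0.7000 − ½·2.5000·0.7000² = 0.6125 m while stopping
human closes 1.8000·0.7400 = 1.3320 m
residual clearance needed = 0.0200+0.0050+0.0300 = 0.0550 m
sum ≈ 0.0700+0.6125+1.3320+0.0550 ≈ 2.0695 m = S ✓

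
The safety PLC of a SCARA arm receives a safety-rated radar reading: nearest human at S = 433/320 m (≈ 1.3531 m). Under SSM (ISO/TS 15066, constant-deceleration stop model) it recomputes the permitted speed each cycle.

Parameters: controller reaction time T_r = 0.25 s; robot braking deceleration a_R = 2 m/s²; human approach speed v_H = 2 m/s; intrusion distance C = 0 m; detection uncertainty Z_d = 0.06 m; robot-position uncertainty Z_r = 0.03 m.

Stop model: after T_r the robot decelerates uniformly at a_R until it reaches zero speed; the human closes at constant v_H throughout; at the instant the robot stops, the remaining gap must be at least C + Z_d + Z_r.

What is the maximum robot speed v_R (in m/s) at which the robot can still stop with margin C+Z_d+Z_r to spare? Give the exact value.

quadratic (1/4)·v² + (5/4)·v + (-1221/1600) = 0
  disc = (5/4)² − 4·(1/4)·(-1221/1600) = 3721/1600 ; √disc = 61/40
  v_R = (−(5/4) + 61/40) / (2·(1/4)) = 11/20 m/s
check:
T_s = v_R/a_R = (11/20)/2 = 0.2750 s
robot in T_r: 0.5500·0.2500 = 0.1375 m
robot covers 0.5500·0.2750 − ½·2.0000·0.2750² = 0.0756 m while stopping
human over T_r+T_s: 2.0000·(0.2500+0.2750) = 1.0500 m
margins: 0.0000+0.0600+0.0300 = 0.0900 m
sum ≈ 0.1375+0.0756+1.0500+0.0900 ≈ 1.3531 m = S ✓

v_R_max = 11/20 m/s = 0.5500 m/s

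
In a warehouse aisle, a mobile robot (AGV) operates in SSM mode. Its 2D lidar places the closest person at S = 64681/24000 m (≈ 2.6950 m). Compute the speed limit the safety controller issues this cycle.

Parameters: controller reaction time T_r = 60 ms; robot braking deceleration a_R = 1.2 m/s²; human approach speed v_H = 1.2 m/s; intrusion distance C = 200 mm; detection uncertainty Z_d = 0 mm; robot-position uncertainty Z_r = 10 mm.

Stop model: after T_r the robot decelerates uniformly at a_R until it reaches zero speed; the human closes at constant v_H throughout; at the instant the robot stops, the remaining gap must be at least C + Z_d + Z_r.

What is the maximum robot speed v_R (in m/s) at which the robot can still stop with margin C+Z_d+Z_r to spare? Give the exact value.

v_R_max = 29/20 m/s = 1.4500 m/s

quadratic (5/12)·v² + (53/50)·v + (-57913/24000) = 0
  disc = (53/50)² − 4·(5/12)·(-57913/24000) = 1852321/360000 ; √disc = 1361/600
  v_R = (−(53/50) + 1361/600) / (2·(5/12)) = 29/20 m/s
check:
braking lasts T_s = (29/20)/(6/5) = 1.2083 s
robot covers v_R·T_r = 1.4500·0.0600 = 0.0870 m before braking
robot under decel: 1.4500²/(2·1.2000) = 0.8760 m
human over T_r+T_s: 1.2000·(0.0600+1.2083) = 1.5220 m
margins: 0.2000+0.0000+0.0100 = 0.2100 m
sum ≈ 0.0870+0.8760+1.5220+0.2100 ≈ 2.6950 m = S ✓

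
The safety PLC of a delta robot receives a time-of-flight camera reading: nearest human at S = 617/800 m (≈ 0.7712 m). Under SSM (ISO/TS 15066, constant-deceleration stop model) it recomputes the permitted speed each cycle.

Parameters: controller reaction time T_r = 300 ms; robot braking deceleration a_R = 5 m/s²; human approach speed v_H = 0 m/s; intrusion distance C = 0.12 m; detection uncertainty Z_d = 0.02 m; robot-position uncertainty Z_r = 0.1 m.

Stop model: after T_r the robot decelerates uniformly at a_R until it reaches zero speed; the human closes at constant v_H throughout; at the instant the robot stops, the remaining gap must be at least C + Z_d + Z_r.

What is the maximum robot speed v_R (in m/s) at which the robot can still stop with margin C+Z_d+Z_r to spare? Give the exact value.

at the boundary: (1/10)·v² + (3/10)·v + (-17/32) = 0
  disc = (3/10)² − 4·(1/10)·(-17/32) = 121/400 ; √disc = 11/20
  v_R = (−(3/10) + 11/20) / (2·(1/10)) = 5/4 m/s
check:
braking lasts T_s = (5/4)/5 = 0.2500 s
reaction-phase robot travel = 1.2500·0.3000 = 0.3750 m
braking distance = 1.2500²/(2·5.0000) = 0.1562 m
human over T_r+T_s: 0.0000·(0.3000+0.2500) = 0.0000 m
residual clearance needed = 0.1200+0.0200+0.1000 = 0.2400 m
sum ≈ 0.3750+0.1562+0.0000+0.2400 ≈ 0.7712 m = S ✓

v_R_max = 5/4 m/s = 1.2500 m/s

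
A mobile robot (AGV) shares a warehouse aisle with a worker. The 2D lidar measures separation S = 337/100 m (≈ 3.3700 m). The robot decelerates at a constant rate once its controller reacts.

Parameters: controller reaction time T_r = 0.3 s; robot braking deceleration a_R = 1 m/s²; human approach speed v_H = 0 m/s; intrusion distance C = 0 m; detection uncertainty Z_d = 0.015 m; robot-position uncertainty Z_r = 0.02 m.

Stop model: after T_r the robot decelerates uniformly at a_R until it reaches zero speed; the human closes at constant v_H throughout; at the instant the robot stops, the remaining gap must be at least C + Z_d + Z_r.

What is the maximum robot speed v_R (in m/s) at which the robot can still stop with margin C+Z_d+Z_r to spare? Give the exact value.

v_R_max = 23/10 m/s = 2.3000 m/s

quadratic (1/2)·v² + (3/10)·v + (-667/200) = 0
  disc = (3/10)² − 4·(1/2)·(-667/200) = 169/25 ; √disc = 13/5
  v_R = (−(3/10) + 13/5) / (2·(1/2)) = 23/10 m/s
check:
T_s = v_R/a_R = (23/10)/1 = 2.3000 s
reaction-phase robot travel = 2.3000·0.3000 = 0.6900 m
braking distance = 2.3000²/(2·1.0000) = 2.6450 m
human over T_r+T_s: 0.0000·(0.3000+2.3000) = 0.0000 m
margins: 0.0000+0.0150+0.0200 = 0.0350 m
sum ≈ 0.6900+2.6450+0.0000+0.0350 ≈ 3.3700 m = S ✓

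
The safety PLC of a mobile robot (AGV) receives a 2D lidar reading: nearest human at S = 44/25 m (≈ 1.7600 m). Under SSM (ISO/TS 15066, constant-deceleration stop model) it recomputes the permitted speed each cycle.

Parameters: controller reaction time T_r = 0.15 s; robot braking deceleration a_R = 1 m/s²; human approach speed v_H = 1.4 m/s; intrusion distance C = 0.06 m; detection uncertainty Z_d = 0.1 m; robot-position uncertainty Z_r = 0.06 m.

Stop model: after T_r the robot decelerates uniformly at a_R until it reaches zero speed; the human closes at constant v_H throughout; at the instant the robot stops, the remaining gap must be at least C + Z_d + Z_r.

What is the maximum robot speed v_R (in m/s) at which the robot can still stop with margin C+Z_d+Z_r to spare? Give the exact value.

v_R_max = 7/10 m/s = 0.7000 m/s

at the boundary: (1/2)·v² + (31/20)·v + (-133/100) = 0
  disc = (31/20)² − 4·(1/2)·(-133/100) = 81/16 ; √disc = 9/4
  v_R = (−(31/20) + 9/4) / (2·(1/2)) = 7/10 m/s
check:
stop time T_s = (7/10)/1 = 0.7000 s
reaction-phase robot travel = 0.7000·0.1500 = 0.1050 m
robot covers 0.7000·0.7000 − ½·1.0000·0.7000² = 0.2450 m while stopping
human over T_r+T_s: 1.4000·(0.1500+0.7000) = 1.1900 m
margins: 0.0600+0.1000+0.0600 = 0.2200 m
sum ≈ 0.1050+0.2450+1.1900+0.2200 ≈ 1.7600 m = S ✓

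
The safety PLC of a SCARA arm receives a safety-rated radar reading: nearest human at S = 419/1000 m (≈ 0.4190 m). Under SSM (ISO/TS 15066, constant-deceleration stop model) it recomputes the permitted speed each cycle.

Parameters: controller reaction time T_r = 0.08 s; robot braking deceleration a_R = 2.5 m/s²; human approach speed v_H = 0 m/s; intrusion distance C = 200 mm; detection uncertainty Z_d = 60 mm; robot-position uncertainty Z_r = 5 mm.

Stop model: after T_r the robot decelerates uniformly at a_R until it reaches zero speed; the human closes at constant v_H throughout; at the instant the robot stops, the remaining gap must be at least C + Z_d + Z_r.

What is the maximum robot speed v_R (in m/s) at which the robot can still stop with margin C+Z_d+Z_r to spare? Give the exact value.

v_R_max = 7/10 m/s = 0.7000 m/s

at the boundary: (1/5)·v² + (2/25)·v + (-77/500) = 0
  disc = (2/25)² − 4·(1/5)·(-77/500) = 81/625 ; √disc = 9/25
  v_R = (−(2/25) + 9/25) / (2·(1/5)) = 7/10 m/s
check:
T_s = v_R/a_R = (7/10)/(5/2) = 0.2800 s
reaction-phase robot travel = 0.7000·0.0800 = 0.0560 m
robot under decel: 0.7000²/(2·2.5000) = 0.0980 m
human over T_r+T_s: 0.0000·(0.0800+0.2800) = 0.0000 m
margins: 0.2000+0.0600+0.0050 = 0.2650 m
sum ≈ 0.0560+0.0980+0.0000+0.2650 ≈ 0.4190 m = S ✓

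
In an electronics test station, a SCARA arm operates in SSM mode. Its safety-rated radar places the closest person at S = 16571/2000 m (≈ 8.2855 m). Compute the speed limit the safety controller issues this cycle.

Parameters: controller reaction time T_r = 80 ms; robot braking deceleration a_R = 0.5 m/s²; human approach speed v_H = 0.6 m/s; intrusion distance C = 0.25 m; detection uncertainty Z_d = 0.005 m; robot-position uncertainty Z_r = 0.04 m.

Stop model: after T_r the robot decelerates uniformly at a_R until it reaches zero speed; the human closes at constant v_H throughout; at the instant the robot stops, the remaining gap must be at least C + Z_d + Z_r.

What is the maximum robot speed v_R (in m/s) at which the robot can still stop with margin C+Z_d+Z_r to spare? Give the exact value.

at the boundary: (1)·v² + (32/25)·v + (-3177/400) = 0
  disc = (32/25)² − 4·(1)·(-3177/400) = 83521/2500 ; √disc = 289/50
  v_R = (−(32/25) + 289/50) / (2·(1)) = 9/4 m/s
check:
T_s = v_R/a_R = (9/4)/(1/2) = 4.5000 s
robot in T_r: 2.2500·0.0800 = 0.1800 m
robot covers 2.2500·4.5000 − ½·0.5000·4.5000² = 5.0625 m while stopping
human over T_r+T_s: 0.6000·(0.0800+4.5000) = 2.7480 m
margins: 0.2500+0.0050+0.0400 = 0.2950 m
sum ≈ 0.1800+5.0625+2.7480+0.2950 ≈ 8.2855 m = S ✓

v_R_max = 9/4 m/s = 2.2500 m/s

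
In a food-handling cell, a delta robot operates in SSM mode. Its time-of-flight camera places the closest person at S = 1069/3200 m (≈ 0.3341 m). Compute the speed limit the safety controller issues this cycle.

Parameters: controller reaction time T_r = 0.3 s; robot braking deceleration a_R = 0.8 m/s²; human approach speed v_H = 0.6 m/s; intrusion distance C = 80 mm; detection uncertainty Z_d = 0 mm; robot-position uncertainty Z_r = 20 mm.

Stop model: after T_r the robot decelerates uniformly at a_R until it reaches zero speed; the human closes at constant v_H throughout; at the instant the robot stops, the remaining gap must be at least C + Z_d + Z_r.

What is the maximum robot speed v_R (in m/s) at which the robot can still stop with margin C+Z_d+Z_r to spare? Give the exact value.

v_R_max = 1/20 m/s = 0.0500 m/s

at the boundary: (5/8)·v² + (21/20)·v + (-173/3200) = 0
  disc = (21/20)² − 4·(5/8)·(-173/3200) = 7921/6400 ; √disc = 89/80
  v_R = (−(21/20) + 89/80) / (2·(5/8)) = 1/20 m/s
check:
stop time T_s = (1/20)/(4/5) = 0.0625 s
robot in T_r: 0.0500·0.3000 = 0.0150 m
braking distance = 0.0500²/(2·0.8000) = 0.0016 m
person approaches 0.6000·(0.3000+0.0625) = 0.2175 m
residual clearance needed = 0.0800+0.0000+0.0200 = 0.1000 m
sum ≈ 0.0150+0.0016+0.2175+0.1000 ≈ 0.3341 m = S ✓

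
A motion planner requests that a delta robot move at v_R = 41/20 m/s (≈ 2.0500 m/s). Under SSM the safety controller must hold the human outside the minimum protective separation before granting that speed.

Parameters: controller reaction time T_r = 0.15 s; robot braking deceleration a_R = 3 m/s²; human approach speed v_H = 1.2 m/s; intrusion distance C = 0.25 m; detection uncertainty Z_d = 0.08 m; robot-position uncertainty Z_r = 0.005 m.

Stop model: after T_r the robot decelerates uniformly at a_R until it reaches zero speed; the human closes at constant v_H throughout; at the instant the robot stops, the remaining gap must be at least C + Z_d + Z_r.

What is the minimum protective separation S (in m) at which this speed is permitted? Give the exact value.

S_min = 5623/2400 m = 2.3429 m

braking lasts T_s = (41/20)/3 = 0.6833 s
robot covers v_R·T_r = 2.0500·0.1500 = 0.3075 m before braking
robot under decel: 2.0500²/(2·3.0000) = 0.7004 m
person approaches 1.2000·(0.1500+0.6833) = 1.0000 m
margins: 0.2500+0.0800+0.0050 = 0.3350 m
S_min ≈ 0.3075+0.7004+1.0000+0.3350  ⇒  S_min = 5623/2400 m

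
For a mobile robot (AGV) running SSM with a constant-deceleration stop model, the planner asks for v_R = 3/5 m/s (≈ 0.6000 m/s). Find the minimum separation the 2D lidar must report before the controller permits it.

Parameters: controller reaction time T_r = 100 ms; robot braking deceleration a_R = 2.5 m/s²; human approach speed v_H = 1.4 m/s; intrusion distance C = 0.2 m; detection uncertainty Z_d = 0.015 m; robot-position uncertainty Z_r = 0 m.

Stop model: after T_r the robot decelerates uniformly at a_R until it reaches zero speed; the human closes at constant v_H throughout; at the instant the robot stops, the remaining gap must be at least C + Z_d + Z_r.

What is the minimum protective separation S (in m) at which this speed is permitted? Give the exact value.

S_min = 823/1000 m = 0.8230 m

braking lasts T_s = (3/5)/(5/2) = 0.2400 s
reaction-phase robot travel = 0.6000·0.1000 = 0.0600 m
robot covers 0.6000·0.2400 − ½·2.5000·0.2400² = 0.0720 m while stopping
human over T_r+T_s: 1.4000·(0.1000+0.2400) = 0.4760 m
residual clearance needed = 0.2000+0.0150+0.0000 = 0.2150 m
S_min ≈ 0.0600+0.0720+0.4760+0.2150  ⇒  S_min = 823/1000 m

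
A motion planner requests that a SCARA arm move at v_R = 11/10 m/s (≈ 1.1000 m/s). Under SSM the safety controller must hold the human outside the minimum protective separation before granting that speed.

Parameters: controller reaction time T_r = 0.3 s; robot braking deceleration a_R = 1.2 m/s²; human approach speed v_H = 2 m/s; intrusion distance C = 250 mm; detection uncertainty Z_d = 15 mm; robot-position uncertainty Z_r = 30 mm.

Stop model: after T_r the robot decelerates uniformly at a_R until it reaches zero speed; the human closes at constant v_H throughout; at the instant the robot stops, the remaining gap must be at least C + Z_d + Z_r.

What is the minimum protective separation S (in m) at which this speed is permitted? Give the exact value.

S_min = 57/16 m = 3.5625 m

braking lasts T_s = (11/10)/(6/5) = 0.9167 s
robot in T_r: 1.1000·0.3000 = 0.3300 m
braking distance = 1.1000²/(2·1.2000) = 0.5042 m
person approaches 2.0000·(0.3000+0.9167) = 2.4333 m
residual clearance needed = 0.2500+0.0150+0.0300 = 0.2950 m
S_min ≈ 0.3300+0.5042+2.4333+0.2950  ⇒  S_min = 57/16 m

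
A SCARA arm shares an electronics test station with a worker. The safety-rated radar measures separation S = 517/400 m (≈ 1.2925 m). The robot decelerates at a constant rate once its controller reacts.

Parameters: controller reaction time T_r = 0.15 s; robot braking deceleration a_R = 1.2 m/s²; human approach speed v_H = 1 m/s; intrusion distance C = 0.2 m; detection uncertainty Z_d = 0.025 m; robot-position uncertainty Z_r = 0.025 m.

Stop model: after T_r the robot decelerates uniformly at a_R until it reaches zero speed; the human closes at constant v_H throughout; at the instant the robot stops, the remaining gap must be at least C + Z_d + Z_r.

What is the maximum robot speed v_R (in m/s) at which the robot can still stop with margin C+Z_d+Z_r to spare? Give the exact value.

v_R_max = 7/10 m/s = 0.7000 m/s

quadratic (5/12)·v² + (59/60)·v + (-357/400) = 0
  disc = (59/60)² − 4·(5/12)·(-357/400) = 2209/900 ; √disc = 47/30
  v_R = (−(59/60) + 47/30) / (2·(5/12)) = 7/10 m/s
check:
braking lasts T_s = (7/10)/(6/5) = 0.5833 s
robot covers v_R·T_r = 0.7000·0.1500 = 0.1050 m before braking
braking distance = 0.7000²/(2·1.2000) = 0.2042 m
human closes 1.0000·0.7333 = 0.7333 m
C+Z_d+Z_r = 0.2000+0.0250+0.0250 = 0.2500 m
sum ≈ 0.1050+0.2042+0.7333+0.2500 ≈ 1.2925 m = S ✓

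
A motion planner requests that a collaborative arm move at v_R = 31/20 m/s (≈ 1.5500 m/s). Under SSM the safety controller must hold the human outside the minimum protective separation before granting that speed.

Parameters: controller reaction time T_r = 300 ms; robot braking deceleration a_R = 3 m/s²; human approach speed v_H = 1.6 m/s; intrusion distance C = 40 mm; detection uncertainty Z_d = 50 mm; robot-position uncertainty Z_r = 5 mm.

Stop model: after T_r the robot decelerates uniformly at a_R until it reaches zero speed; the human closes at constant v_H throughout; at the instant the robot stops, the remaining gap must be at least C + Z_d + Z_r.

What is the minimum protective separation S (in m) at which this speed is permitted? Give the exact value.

S_min = 5441/2400 m = 2.2671 m

braking lasts T_s = (31/20)/3 = 0.5167 s
robot in T_r: 1.5500·0.3000 = 0.4650 m
robot covers 1.5500·0.5167 − ½·3.0000·0.5167² = 0.4004 m while stopping
human over T_r+T_s: 1.6000·(0.3000+0.5167) = 1.3067 m
margins: 0.0400+0.0500+0.0050 = 0.0950 m
S_min ≈ 0.4650+0.4004+1.3067+0.0950  ⇒  S_min = 5441/2400 m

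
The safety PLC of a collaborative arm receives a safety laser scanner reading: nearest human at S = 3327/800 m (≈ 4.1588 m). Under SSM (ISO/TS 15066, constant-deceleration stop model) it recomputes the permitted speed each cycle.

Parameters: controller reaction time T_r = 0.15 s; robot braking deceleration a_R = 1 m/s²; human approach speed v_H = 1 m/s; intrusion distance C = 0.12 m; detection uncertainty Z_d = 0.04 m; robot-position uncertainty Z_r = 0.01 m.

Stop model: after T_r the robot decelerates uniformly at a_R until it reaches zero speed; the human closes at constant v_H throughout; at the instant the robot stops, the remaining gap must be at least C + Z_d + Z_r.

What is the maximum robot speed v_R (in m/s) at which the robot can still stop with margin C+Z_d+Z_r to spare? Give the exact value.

collect terms ⇒ (1/2)·v_R² + (23/20)·v_R + (-3071/800) = 0
  disc = (23/20)² − 4·(1/2)·(-3071/800) = 9 ; √disc = 3
  v_R = (−(23/20) + 3) / (2·(1/2)) = 37/20 m/s
check:
braking lasts T_s = (37/20)/1 = 1.8500 s
reaction-phase robot travel = 1.8500·0.1500 = 0.2775 m
braking distance = 1.8500²/(2·1.0000) = 1.7112 m
human over T_r+T_s: 1.0000·(0.1500+1.8500) = 2.0000 m
residual clearance needed = 0.1200+0.0400+0.0100 = 0.1700 m
sum ≈ 0.2775+1.7112+2.0000+0.1700 ≈ 4.1588 m = S ✓

v_R_max = 37/20 m/s = 1.8500 m/s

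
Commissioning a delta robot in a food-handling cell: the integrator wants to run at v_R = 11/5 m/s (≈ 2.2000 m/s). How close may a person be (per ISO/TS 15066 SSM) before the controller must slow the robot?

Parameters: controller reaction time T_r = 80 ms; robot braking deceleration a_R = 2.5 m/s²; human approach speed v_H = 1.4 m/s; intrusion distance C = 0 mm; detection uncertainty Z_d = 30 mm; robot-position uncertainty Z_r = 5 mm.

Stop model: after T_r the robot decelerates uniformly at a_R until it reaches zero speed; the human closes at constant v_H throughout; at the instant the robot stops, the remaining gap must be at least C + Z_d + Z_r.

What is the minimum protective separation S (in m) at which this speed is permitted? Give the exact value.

stop time T_s = (11/5)/(5/2) = 0.8800 s
robot in T_r: 2.2000·0.0800 = 0.1760 m
robot under decel: 2.2000²/(2·2.5000) = 0.9680 m
person approaches 1.4000·(0.0800+0.8800) = 1.3440 m
margins: 0.0000+0.0300+0.0050 = 0.0350 m
S_min ≈ 0.1760+0.9680+1.3440+0.0350  ⇒  S_min = 2523/1000 m

S_min = 2523/1000 m = 2.5230 m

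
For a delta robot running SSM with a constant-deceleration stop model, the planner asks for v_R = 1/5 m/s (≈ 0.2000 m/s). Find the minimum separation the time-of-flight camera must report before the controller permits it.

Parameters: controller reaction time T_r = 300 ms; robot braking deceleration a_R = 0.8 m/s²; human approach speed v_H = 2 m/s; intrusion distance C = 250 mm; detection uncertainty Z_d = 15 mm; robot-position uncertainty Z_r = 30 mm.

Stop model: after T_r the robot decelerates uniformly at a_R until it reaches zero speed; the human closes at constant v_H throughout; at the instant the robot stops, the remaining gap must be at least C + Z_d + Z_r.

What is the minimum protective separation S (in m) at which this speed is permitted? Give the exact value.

stop time T_s = (1/5)/(4/5) = 0.2500 s
robot in T_r: 0.2000·0.3000 = 0.0600 m
robot under decel: 0.2000²/(2·0.8000) = 0.0250 m
person approaches 2.0000·(0.3000+0.2500) = 1.1000 m
C+Z_d+Z_r = 0.2500+0.0150+0.0300 = 0.2950 m
S_min ≈ 0.0600+0.0250+1.1000+0.2950  ⇒  S_min = 37/25 m

S_min = 37/25 m = 1.4800 m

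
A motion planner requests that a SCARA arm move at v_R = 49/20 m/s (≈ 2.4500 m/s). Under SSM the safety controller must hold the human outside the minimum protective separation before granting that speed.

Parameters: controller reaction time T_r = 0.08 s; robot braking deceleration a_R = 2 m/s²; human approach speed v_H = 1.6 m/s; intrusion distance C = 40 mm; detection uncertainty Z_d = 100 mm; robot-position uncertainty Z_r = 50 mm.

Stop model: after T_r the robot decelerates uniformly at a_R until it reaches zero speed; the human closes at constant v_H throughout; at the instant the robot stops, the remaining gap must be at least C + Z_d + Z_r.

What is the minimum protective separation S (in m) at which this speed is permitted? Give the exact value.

stop time T_s = (49/20)/2 = 1.2250 s
robot covers v_R·T_r = 2.4500·0.0800 = 0.1960 m before braking
robot covers 2.4500·1.2250 − ½·2.0000·1.2250² = 1.5006 m while stopping
person approaches 1.6000·(0.0800+1.2250) = 2.0880 m
C+Z_d+Z_r = 0.0400+0.1000+0.0500 = 0.1900 m
S_min ≈ 0.1960+1.5006+2.0880+0.1900  ⇒  S_min = 31797/8000 m

S_min = 31797/8000 m = 3.9746 m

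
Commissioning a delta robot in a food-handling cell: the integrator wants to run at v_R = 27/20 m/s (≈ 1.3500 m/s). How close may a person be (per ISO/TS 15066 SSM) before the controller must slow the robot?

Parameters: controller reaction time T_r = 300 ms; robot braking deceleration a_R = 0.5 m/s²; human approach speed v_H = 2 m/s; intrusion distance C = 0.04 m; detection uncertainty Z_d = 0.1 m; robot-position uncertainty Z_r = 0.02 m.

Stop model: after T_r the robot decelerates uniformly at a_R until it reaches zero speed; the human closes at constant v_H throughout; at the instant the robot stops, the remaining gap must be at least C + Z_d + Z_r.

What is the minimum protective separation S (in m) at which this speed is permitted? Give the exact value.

S_min = 671/80 m = 8.3875 m

stop time T_s = (27/20)/(1/2) = 2.7000 s
reaction-phase robot travel = 1.3500·0.3000 = 0.4050 m
robot covers 1.3500·2.7000 − ½·0.5000·2.7000² = 1.8225 m while stopping
human closes 2.0000·3.0000 = 6.0000 m
residual clearance needed = 0.0400+0.1000+0.0200 = 0.1600 m
S_min ≈ 0.4050+1.8225+6.0000+0.1600  ⇒  S_min = 671/80 m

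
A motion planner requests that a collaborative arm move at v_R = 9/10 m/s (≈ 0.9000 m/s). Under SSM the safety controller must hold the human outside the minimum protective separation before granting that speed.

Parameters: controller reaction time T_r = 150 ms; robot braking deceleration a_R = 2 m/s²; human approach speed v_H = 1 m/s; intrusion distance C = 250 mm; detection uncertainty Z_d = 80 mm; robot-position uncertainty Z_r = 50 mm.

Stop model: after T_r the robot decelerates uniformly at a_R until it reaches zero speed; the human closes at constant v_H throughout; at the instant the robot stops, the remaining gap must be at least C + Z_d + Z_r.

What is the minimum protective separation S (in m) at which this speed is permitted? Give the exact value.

S_min = 527/400 m = 1.3175 m

stop time T_s = (9/10)/2 = 0.4500 s
robot covers v_R·T_r = 0.9000·0.1500 = 0.1350 m before braking
robot under decel: 0.9000²/(2·2.0000) = 0.2025 m
human over T_r+T_s: 1.0000·(0.1500+0.4500) = 0.6000 m
margins: 0.2500+0.0800+0.0500 = 0.3800 m
S_min ≈ 0.1350+0.2025+0.6000+0.3800  ⇒  S_min = 527/400 m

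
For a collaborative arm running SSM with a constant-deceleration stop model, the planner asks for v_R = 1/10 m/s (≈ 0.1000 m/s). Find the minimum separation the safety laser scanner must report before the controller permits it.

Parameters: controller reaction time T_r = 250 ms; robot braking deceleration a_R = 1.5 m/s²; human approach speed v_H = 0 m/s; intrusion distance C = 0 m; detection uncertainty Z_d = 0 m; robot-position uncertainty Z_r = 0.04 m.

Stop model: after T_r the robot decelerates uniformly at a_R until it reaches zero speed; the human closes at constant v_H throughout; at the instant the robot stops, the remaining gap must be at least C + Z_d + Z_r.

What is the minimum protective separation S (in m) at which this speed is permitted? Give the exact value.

T_s = v_R/a_R = (1/10)/(3/2) = 0.0667 s
robot covers v_R·T_r = 0.1000·0.2500 = 0.0250 m before braking
robot under decel: 0.1000²/(2·1.5000) = 0.0033 m
human closes 0.0000·0.3167 = 0.0000 m
margins: 0.0000+0.0000+0.0400 = 0.0400 m
S_min ≈ 0.0250+0.0033+0.0000+0.0400  ⇒  S_min = 41/600 m

S_min = 41/600 m = 0.0683 m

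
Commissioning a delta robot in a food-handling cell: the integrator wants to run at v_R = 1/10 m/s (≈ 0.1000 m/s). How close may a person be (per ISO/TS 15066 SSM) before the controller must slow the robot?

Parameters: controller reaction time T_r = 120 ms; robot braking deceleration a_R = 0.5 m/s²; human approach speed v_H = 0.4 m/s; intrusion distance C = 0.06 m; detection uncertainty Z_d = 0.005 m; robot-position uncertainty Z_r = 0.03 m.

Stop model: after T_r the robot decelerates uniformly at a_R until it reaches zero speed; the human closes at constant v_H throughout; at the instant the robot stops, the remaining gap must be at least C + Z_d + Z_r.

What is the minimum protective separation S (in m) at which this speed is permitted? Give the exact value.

S_min = 49/200 m = 0.2450 m

stop time T_s = (1/10)/(1/2) = 0.2000 s
robot in T_r: 0.1000·0.1200 = 0.0120 m
robot under decel: 0.1000²/(2·0.5000) = 0.0100 m
human over T_r+T_s: 0.4000·(0.1200+0.2000) = 0.1280 m
residual clearance needed = 0.0600+0.0050+0.0300 = 0.0950 m
S_min ≈ 0.0120+0.0100+0.1280+0.0950  ⇒  S_min = 49/200 m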